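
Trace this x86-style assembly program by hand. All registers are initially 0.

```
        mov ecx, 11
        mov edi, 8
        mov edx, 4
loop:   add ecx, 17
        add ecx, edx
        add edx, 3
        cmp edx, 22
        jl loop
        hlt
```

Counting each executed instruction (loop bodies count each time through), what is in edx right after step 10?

mov ecx, 11 → ecx=11
mov edi, 8 → edi=8
mov edx, 4 → edx=4
add ecx, 17 → ecx=11+17=28
add ecx, edx → ecx=28+4=32
add edx, 3 → edx=4+3=7
cmp edx, 22  (cmp 7,22)
jl loop: taken
add ecx, 17 → ecx=32+17=49
add ecx, edx → ecx=49+7=56
After step 10: edx = 7.

7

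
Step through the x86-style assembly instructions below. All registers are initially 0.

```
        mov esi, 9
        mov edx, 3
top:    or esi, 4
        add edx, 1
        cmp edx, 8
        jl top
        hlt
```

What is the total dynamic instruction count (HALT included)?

after mov esi, 9: esi=9
after mov edx, 3: edx=3
after or esi, 4: esi=9|4=13
after add edx, 1: edx=3+1=4
cmp edx, 8  (cmp 4,8)
jl top: taken
after or esi, 4: esi=13|4=13
after add edx, 1: edx=4+1=5
cmp edx, 8  (cmp 5,8)
jl top: taken
after or esi, 4: esi=13|4=13
after add edx, 1: edx=5+1=6
cmp edx, 8  (cmp 6,8)
jl top: taken
after or esi, 4: esi=13|4=13
after add edx, 1: edx=6+1=7
cmp edx, 8  (cmp 7,8)
jl top: taken
after or esi, 4: esi=13|4=13
after add edx, 1: edx=7+1=8
cmp edx, 8  (cmp 8,8)
jl top: not taken
halt.
Total executed instructions: 23.

23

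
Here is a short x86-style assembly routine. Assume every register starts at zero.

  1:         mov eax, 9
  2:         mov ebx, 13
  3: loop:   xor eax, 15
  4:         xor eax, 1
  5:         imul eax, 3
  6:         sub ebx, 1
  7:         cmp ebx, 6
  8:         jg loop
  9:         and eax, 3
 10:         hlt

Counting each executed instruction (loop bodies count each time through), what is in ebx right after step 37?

7

eax=9
ebx=13
eax=9^15=6
eax=6^1=7
eax=7*3=21
ebx=13-1=12
cmp ebx, 6  (cmp 12,6)
jg loop: taken
eax=21^15=26
eax=26^1=27
eax=27*3=81
ebx=12-1=11
cmp ebx, 6  (cmp 11,6)
jg loop: taken
eax=81^15=94
eax=94^1=95
eax=95*3=285
ebx=11-1=10
cmp ebx, 6  (cmp 10,6)
jg loop: taken
eax=285^15=274
eax=274^1=275
eax=275*3=825
ebx=10-1=9
cmp ebx, 6  (cmp 9,6)
jg loop: taken
eax=825^15=822
eax=822^1=823
eax=823*3=2469
ebx=9-1=8
cmp ebx, 6  (cmp 8,6)
jg loop: taken
eax=2469^15=2474
eax=2474^1=2475
eax=2475*3=7425
ebx=8-1=7
cmp ebx, 6  (cmp 7,6)
After step 37: ebx = 7.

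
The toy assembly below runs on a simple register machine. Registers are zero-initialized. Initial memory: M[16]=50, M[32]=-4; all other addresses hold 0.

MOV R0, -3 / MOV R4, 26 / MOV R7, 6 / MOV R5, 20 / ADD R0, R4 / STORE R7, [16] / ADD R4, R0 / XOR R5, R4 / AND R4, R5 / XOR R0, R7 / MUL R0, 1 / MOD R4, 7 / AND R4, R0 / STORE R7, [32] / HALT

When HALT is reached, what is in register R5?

37

MOV R0, -3 → R0=-3
MOV R4, 26 → R4=26
MOV R7, 6 → R7=6
MOV R5, 20 → R5=20
ADD R0, R4 → R0=(-3)+26=23
STORE R7, [16] → M[16]=6
ADD R4, R0 → R4=26+23=49
XOR R5, R4 → R5=20^49=37
AND R4, R5 → R4=49&37=33
XOR R0, R7 → R0=23^6=17
MUL R0, 1 → R0=17*1=17
MOD R4, 7 → R4=33%7=5
AND R4, R0 → R4=5&17=1
STORE R7, [32] → M[32]=6
halt.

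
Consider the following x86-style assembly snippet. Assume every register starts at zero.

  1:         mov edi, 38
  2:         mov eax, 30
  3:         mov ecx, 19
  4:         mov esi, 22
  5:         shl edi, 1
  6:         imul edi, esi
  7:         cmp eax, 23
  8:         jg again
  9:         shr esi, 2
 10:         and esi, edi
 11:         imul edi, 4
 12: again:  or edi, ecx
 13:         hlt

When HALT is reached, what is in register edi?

edi=38
eax=30
ecx=19
esi=22
edi=38<<1=76
edi=76*22=1672
cmp eax, 23  (cmp 30,23)
jg again: taken
edi=1672|19=1691
halt.

1691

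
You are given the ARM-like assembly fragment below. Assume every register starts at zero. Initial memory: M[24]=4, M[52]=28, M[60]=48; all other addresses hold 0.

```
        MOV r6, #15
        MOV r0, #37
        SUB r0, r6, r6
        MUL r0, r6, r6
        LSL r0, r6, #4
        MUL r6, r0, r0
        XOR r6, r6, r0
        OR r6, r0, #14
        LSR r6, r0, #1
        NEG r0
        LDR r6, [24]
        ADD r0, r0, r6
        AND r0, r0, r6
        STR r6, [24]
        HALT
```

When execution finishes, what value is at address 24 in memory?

4

after MOV r6, #15: r6=15
after MOV r0, #37: r0=37
after SUB r0, r6, r6: r0=15-15=0
after MUL r0, r6, r6: r0=15*15=225
after LSL r0, r6, #4: r0=15<<4=240
after MUL r6, r0, r0: r6=240*240=57600
after XOR r6, r6, r0: r6=57600^240=57840
after OR r6, r0, #14: r6=240|14=254
after LSR r6, r0, #1: r6=240>>1=120
after NEG r0: r0=-(240)=-240
after LDR r6, [24]: r6=M[24]=4
after ADD r0, r0, r6: r0=(-240)+4=-236
after AND r0, r0, r6: r0=(-236)&4=4
STR r6, [24] → M[24]=4
halt.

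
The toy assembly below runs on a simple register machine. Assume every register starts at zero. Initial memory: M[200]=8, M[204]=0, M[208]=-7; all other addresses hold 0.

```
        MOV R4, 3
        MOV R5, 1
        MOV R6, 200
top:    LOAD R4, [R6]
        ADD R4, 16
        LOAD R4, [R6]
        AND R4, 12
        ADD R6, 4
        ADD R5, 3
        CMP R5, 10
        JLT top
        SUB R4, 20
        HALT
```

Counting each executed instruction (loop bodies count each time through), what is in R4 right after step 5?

24

after MOV R4, 3: R4=3
after MOV R5, 1: R5=1
after MOV R6, 200: R6=200
after LOAD R4, [R6]: R4=M[200]=8
after ADD R4, 16: R4=8+16=24
After step 5: R4 = 24.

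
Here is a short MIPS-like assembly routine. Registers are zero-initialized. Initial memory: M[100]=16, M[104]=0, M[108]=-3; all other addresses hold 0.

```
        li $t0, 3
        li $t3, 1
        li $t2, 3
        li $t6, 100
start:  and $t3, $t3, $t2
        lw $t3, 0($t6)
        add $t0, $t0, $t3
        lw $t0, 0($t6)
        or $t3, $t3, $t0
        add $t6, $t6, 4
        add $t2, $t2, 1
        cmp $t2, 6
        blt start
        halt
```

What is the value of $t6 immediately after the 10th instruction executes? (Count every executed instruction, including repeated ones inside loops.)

104

$t0=3
$t3=1
$t2=3
$t6=100
$t3=1&3=1
$t3=M[100]=16
$t0=3+16=19
$t0=M[100]=16
$t3=16|16=16
$t6=100+4=104
After step 10: $t6 = 104.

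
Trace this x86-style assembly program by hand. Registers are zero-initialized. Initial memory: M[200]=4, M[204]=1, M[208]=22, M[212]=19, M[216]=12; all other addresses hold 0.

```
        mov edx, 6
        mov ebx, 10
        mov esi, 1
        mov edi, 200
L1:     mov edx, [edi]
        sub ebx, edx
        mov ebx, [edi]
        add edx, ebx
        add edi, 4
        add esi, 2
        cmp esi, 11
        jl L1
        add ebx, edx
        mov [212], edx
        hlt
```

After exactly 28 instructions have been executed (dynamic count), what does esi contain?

7

after mov edx, 6: edx=6
after mov ebx, 10: ebx=10
after mov esi, 1: esi=1
after mov edi, 200: edi=200
after mov edx, [edi]: edx=M[200]=4
after sub ebx, edx: ebx=10-4=6
after mov ebx, [edi]: ebx=M[200]=4
after add edx, ebx: edx=4+4=8
after add edi, 4: edi=200+4=204
after add esi, 2: esi=1+2=3
cmp esi, 11  (cmp 3,11)
jl L1: taken
after mov edx, [edi]: edx=M[204]=1
after sub ebx, edx: ebx=4-1=3
after mov ebx, [edi]: ebx=M[204]=1
after add edx, ebx: edx=1+1=2
after add edi, 4: edi=204+4=208
after add esi, 2: esi=3+2=5
cmp esi, 11  (cmp 5,11)
jl L1: taken
after mov edx, [edi]: edx=M[208]=22
after sub ebx, edx: ebx=1-22=-21
after mov ebx, [edi]: ebx=M[208]=22
after add edx, ebx: edx=22+22=44
after add edi, 4: edi=208+4=212
after add esi, 2: esi=5+2=7
cmp esi, 11  (cmp 7,11)
jl L1: taken
After step 28: esi = 7.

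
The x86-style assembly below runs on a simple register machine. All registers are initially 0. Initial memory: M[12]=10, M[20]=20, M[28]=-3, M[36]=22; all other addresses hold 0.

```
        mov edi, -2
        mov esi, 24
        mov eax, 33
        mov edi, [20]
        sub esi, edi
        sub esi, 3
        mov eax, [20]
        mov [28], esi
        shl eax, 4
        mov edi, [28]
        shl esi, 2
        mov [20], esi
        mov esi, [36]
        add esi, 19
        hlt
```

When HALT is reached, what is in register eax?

after mov edi, -2: edi=-2
after mov esi, 24: esi=24
after mov eax, 33: eax=33
after mov edi, [20]: edi=M[20]=20
after sub esi, edi: esi=24-20=4
after sub esi, 3: esi=4-3=1
after mov eax, [20]: eax=M[20]=20
mov [28], esi → M[28]=1
after shl eax, 4: eax=20<<4=320
after mov edi, [28]: edi=M[28]=1
after shl esi, 2: esi=1<<2=4
mov [20], esi → M[20]=4
after mov esi, [36]: esi=M[36]=22
after add esi, 19: esi=22+19=41
halt.

320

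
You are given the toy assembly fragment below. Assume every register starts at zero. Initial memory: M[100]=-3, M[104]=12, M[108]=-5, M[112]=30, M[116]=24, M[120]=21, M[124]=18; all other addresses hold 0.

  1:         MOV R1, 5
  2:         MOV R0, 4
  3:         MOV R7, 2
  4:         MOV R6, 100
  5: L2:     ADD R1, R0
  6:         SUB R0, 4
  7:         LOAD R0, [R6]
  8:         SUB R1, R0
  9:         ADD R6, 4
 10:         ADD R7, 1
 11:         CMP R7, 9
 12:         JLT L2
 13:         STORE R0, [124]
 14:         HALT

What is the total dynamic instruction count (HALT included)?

62

after MOV R1, 5: R1=5
after MOV R0, 4: R0=4
after MOV R7, 2: R7=2
after MOV R6, 100: R6=100
after ADD R1, R0: R1=5+4=9
after SUB R0, 4: R0=4-4=0
after LOAD R0, [R6]: R0=M[100]=-3
after SUB R1, R0: R1=9-(-3)=12
after ADD R6, 4: R6=100+4=104
after ADD R7, 1: R7=2+1=3
CMP R7, 9  (cmp 3,9)
JLT L2: taken
after ADD R1, R0: R1=12+(-3)=9
after SUB R0, 4: R0=(-3)-4=-7
after LOAD R0, [R6]: R0=M[104]=12
after SUB R1, R0: R1=9-12=-3
after ADD R6, 4: R6=104+4=108
after ADD R7, 1: R7=3+1=4
CMP R7, 9  (cmp 4,9)
JLT L2: taken
after ADD R1, R0: R1=(-3)+12=9
after SUB R0, 4: R0=12-4=8
after LOAD R0, [R6]: R0=M[108]=-5
after SUB R1, R0: R1=9-(-5)=14
after ADD R6, 4: R6=108+4=112
after ADD R7, 1: R7=4+1=5
CMP R7, 9  (cmp 5,9)
JLT L2: taken
after ADD R1, R0: R1=14+(-5)=9
after SUB R0, 4: R0=(-5)-4=-9
after LOAD R0, [R6]: R0=M[112]=30
after SUB R1, R0: R1=9-30=-21
after ADD R6, 4: R6=112+4=116
after ADD R7, 1: R7=5+1=6
CMP R7, 9  (cmp 6,9)
JLT L2: taken
after ADD R1, R0: R1=(-21)+30=9
after SUB R0, 4: R0=30-4=26
after LOAD R0, [R6]: R0=M[116]=24
after SUB R1, R0: R1=9-24=-15
after ADD R6, 4: R6=116+4=120
after ADD R7, 1: R7=6+1=7
CMP R7, 9  (cmp 7,9)
JLT L2: taken
after ADD R1, R0: R1=(-15)+24=9
after SUB R0, 4: R0=24-4=20
after LOAD R0, [R6]: R0=M[120]=21
after SUB R1, R0: R1=9-21=-12
after ADD R6, 4: R6=120+4=124
after ADD R7, 1: R7=7+1=8
CMP R7, 9  (cmp 8,9)
JLT L2: taken
after ADD R1, R0: R1=(-12)+21=9
after SUB R0, 4: R0=21-4=17
after LOAD R0, [R6]: R0=M[124]=18
after SUB R1, R0: R1=9-18=-9
after ADD R6, 4: R6=124+4=128
after ADD R7, 1: R7=8+1=9
CMP R7, 9  (cmp 9,9)
JLT L2: not taken
STORE R0, [124] → M[124]=18
halt.
Total executed instructions: 62.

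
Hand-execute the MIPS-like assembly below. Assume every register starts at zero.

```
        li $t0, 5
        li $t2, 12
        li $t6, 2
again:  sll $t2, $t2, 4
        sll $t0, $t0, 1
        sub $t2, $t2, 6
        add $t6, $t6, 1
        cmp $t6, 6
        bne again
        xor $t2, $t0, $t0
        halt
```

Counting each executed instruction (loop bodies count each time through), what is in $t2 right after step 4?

li $t0, 5 → $t0=5
li $t2, 12 → $t2=12
li $t6, 2 → $t6=2
sll $t2, $t2, 4 → $t2=12<<4=192
After step 4: $t2 = 192.

192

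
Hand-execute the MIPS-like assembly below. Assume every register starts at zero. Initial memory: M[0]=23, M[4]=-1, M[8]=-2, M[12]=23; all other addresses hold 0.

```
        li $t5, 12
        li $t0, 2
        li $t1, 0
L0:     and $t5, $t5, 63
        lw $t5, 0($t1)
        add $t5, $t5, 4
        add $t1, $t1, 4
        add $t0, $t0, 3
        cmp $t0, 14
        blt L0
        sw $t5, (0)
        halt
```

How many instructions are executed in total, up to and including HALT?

li $t5, 12 → $t5=12
li $t0, 2 → $t0=2
li $t1, 0 → $t1=0
and $t5, $t5, 63 → $t5=12&63=12
lw $t5, 0($t1) → $t5=M[0]=23
add $t5, $t5, 4 → $t5=23+4=27
add $t1, $t1, 4 → $t1=0+4=4
add $t0, $t0, 3 → $t0=2+3=5
cmp $t0, 14  (cmp 5,14)
blt L0: taken
and $t5, $t5, 63 → $t5=27&63=27
lw $t5, 0($t1) → $t5=M[4]=-1
add $t5, $t5, 4 → $t5=(-1)+4=3
add $t1, $t1, 4 → $t1=4+4=8
add $t0, $t0, 3 → $t0=5+3=8
cmp $t0, 14  (cmp 8,14)
blt L0: taken
and $t5, $t5, 63 → $t5=3&63=3
lw $t5, 0($t1) → $t5=M[8]=-2
add $t5, $t5, 4 → $t5=(-2)+4=2
add $t1, $t1, 4 → $t1=8+4=12
add $t0, $t0, 3 → $t0=8+3=11
cmp $t0, 14  (cmp 11,14)
blt L0: taken
and $t5, $t5, 63 → $t5=2&63=2
lw $t5, 0($t1) → $t5=M[12]=23
add $t5, $t5, 4 → $t5=23+4=27
add $t1, $t1, 4 → $t1=12+4=16
add $t0, $t0, 3 → $t0=11+3=14
cmp $t0, 14  (cmp 14,14)
blt L0: not taken
sw $t5, (0) → M[0]=27
halt.
Total executed instructions: 33.

33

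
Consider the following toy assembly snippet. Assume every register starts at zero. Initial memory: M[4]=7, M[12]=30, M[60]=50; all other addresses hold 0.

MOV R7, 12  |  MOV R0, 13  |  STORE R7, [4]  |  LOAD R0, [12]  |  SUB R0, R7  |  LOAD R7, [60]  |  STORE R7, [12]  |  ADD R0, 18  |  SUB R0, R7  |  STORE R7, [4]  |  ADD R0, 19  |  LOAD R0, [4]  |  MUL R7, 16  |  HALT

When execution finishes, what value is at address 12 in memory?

50

after MOV R7, 12: R7=12
after MOV R0, 13: R0=13
STORE R7, [4] → M[4]=12
after LOAD R0, [12]: R0=M[12]=30
after SUB R0, R7: R0=30-12=18
after LOAD R7, [60]: R7=M[60]=50
STORE R7, [12] → M[12]=50
after ADD R0, 18: R0=18+18=36
after SUB R0, R7: R0=36-50=-14
STORE R7, [4] → M[4]=50
after ADD R0, 19: R0=(-14)+19=5
after LOAD R0, [4]: R0=M[4]=50
after MUL R7, 16: R7=50*16=800
halt.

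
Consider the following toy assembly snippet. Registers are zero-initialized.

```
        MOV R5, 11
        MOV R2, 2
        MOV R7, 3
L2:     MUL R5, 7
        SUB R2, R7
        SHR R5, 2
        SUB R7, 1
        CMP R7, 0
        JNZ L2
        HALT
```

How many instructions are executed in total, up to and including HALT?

after MOV R5, 11: R5=11
after MOV R2, 2: R2=2
after MOV R7, 3: R7=3
after MUL R5, 7: R5=11*7=77
after SUB R2, R7: R2=2-3=-1
after SHR R5, 2: R5=77>>2=19
after SUB R7, 1: R7=3-1=2
CMP R7, 0  (cmp 2,0)
JNZ L2: taken
after MUL R5, 7: R5=19*7=133
after SUB R2, R7: R2=(-1)-2=-3
after SHR R5, 2: R5=133>>2=33
after SUB R7, 1: R7=2-1=1
CMP R7, 0  (cmp 1,0)
JNZ L2: taken
after MUL R5, 7: R5=33*7=231
after SUB R2, R7: R2=(-3)-1=-4
after SHR R5, 2: R5=231>>2=57
after SUB R7, 1: R7=1-1=0
CMP R7, 0  (cmp 0,0)
JNZ L2: not taken
halt.
Total executed instructions: 22.

22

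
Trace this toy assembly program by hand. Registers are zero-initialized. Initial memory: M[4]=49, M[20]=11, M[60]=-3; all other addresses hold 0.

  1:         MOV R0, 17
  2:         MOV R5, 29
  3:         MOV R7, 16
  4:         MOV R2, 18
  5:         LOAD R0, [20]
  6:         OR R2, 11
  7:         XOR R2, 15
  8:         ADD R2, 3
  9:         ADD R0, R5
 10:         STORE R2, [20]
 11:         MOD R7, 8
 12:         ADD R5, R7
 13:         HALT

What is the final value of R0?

40

MOV R0, 17 → R0=17
MOV R5, 29 → R5=29
MOV R7, 16 → R7=16
MOV R2, 18 → R2=18
LOAD R0, [20] → R0=M[20]=11
OR R2, 11 → R2=18|11=27
XOR R2, 15 → R2=27^15=20
ADD R2, 3 → R2=20+3=23
ADD R0, R5 → R0=11+29=40
STORE R2, [20] → M[20]=23
MOD R7, 8 → R7=16%8=0
ADD R5, R7 → R5=29+0=29
halt.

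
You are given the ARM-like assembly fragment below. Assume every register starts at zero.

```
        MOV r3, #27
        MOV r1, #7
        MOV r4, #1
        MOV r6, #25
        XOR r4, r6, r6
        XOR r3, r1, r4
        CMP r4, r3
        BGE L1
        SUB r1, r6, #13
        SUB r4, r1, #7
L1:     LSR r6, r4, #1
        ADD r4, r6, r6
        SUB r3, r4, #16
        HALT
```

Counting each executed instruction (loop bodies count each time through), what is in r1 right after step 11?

12

r3=27
r1=7
r4=1
r6=25
r4=25^25=0
r3=7^0=7
CMP r4, r3  (cmp 0,7)
BGE L1: not taken
r1=25-13=12
r4=12-7=5
r6=5>>1=2
After step 11: r1 = 12.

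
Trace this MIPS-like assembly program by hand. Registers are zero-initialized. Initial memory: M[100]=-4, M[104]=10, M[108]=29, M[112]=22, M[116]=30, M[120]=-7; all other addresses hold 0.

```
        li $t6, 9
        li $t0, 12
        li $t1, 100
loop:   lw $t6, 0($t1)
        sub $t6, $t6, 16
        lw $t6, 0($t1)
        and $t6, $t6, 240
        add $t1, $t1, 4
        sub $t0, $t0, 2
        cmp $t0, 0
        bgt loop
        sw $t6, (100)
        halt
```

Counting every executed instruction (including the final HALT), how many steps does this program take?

53

$t6=9
$t0=12
$t1=100
$t6=M[100]=-4
$t6=(-4)-16=-20
$t6=M[100]=-4
$t6=(-4)&240=240
$t1=100+4=104
$t0=12-2=10
cmp $t0, 0  (cmp 10,0)
bgt loop: taken
$t6=M[104]=10
$t6=10-16=-6
$t6=M[104]=10
$t6=10&240=0
$t1=104+4=108
$t0=10-2=8
cmp $t0, 0  (cmp 8,0)
bgt loop: taken
$t6=M[108]=29
$t6=29-16=13
$t6=M[108]=29
$t6=29&240=16
$t1=108+4=112
$t0=8-2=6
cmp $t0, 0  (cmp 6,0)
bgt loop: taken
$t6=M[112]=22
$t6=22-16=6
$t6=M[112]=22
$t6=22&240=16
$t1=112+4=116
$t0=6-2=4
cmp $t0, 0  (cmp 4,0)
bgt loop: taken
$t6=M[116]=30
$t6=30-16=14
$t6=M[116]=30
$t6=30&240=16
$t1=116+4=120
$t0=4-2=2
cmp $t0, 0  (cmp 2,0)
bgt loop: taken
$t6=M[120]=-7
$t6=(-7)-16=-23
$t6=M[120]=-7
$t6=(-7)&240=240
$t1=120+4=124
$t0=2-2=0
cmp $t0, 0  (cmp 0,0)
bgt loop: not taken
sw $t6, (100) → M[100]=240
halt.
Total executed instructions: 53.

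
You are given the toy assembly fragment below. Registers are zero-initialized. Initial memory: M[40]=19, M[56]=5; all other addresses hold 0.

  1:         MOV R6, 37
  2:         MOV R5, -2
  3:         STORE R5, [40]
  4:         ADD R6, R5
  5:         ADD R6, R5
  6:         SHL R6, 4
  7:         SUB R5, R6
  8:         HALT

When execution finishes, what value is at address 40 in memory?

R6=37
R5=-2
STORE R5, [40] → M[40]=-2
R6=37+(-2)=35
R6=35+(-2)=33
R6=33<<4=528
R5=(-2)-528=-530
halt.

-2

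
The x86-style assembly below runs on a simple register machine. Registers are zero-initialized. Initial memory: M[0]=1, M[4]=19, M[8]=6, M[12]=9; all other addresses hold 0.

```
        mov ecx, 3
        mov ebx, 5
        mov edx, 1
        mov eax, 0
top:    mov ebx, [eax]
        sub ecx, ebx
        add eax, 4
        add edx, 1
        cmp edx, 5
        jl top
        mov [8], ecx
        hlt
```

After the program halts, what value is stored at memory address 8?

-32

mov ecx, 3 → ecx=3
mov ebx, 5 → ebx=5
mov edx, 1 → edx=1
mov eax, 0 → eax=0
mov ebx, [eax] → ebx=M[0]=1
sub ecx, ebx → ecx=3-1=2
add eax, 4 → eax=0+4=4
add edx, 1 → edx=1+1=2
cmp edx, 5  (cmp 2,5)
jl top: taken
mov ebx, [eax] → ebx=M[4]=19
sub ecx, ebx → ecx=2-19=-17
add eax, 4 → eax=4+4=8
add edx, 1 → edx=2+1=3
cmp edx, 5  (cmp 3,5)
jl top: taken
mov ebx, [eax] → ebx=M[8]=6
sub ecx, ebx → ecx=(-17)-6=-23
add eax, 4 → eax=8+4=12
add edx, 1 → edx=3+1=4
cmp edx, 5  (cmp 4,5)
jl top: taken
mov ebx, [eax] → ebx=M[12]=9
sub ecx, ebx → ecx=(-23)-9=-32
add eax, 4 → eax=12+4=16
add edx, 1 → edx=4+1=5
cmp edx, 5  (cmp 5,5)
jl top: not taken
mov [8], ecx → M[8]=-32
halt.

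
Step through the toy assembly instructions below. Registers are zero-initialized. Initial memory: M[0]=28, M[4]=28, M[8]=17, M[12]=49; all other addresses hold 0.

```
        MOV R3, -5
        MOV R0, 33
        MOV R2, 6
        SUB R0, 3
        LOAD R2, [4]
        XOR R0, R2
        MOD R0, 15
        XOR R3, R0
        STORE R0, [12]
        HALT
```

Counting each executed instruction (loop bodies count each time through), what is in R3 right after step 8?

after MOV R3, -5: R3=-5
after MOV R0, 33: R0=33
after MOV R2, 6: R2=6
after SUB R0, 3: R0=33-3=30
after LOAD R2, [4]: R2=M[4]=28
after XOR R0, R2: R0=30^28=2
after MOD R0, 15: R0=2%15=2
after XOR R3, R0: R3=(-5)^2=-7
After step 8: R3 = -7.

-7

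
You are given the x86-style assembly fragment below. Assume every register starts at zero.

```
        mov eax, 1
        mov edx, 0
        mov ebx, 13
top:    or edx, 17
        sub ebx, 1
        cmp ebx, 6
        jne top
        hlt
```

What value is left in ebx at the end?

mov eax, 1 → eax=1
mov edx, 0 → edx=0
mov ebx, 13 → ebx=13
or edx, 17 → edx=0|17=17
sub ebx, 1 → ebx=13-1=12
cmp ebx, 6  (cmp 12,6)
jne top: taken
or edx, 17 → edx=17|17=17
sub ebx, 1 → ebx=12-1=11
cmp ebx, 6  (cmp 11,6)
jne top: taken
or edx, 17 → edx=17|17=17
sub ebx, 1 → ebx=11-1=10
cmp ebx, 6  (cmp 10,6)
jne top: taken
or edx, 17 → edx=17|17=17
sub ebx, 1 → ebx=10-1=9
cmp ebx, 6  (cmp 9,6)
jne top: taken
or edx, 17 → edx=17|17=17
sub ebx, 1 → ebx=9-1=8
cmp ebx, 6  (cmp 8,6)
jne top: taken
or edx, 17 → edx=17|17=17
sub ebx, 1 → ebx=8-1=7
cmp ebx, 6  (cmp 7,6)
jne top: taken
or edx, 17 → edx=17|17=17
sub ebx, 1 → ebx=7-1=6
cmp ebx, 6  (cmp 6,6)
jne top: not taken
halt.

6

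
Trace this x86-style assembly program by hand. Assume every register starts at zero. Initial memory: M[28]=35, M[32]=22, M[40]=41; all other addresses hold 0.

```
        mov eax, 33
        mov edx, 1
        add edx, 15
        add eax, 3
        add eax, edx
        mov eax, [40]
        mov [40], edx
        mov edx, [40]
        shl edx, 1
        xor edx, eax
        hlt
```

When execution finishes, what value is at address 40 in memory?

16

eax=33
edx=1
edx=1+15=16
eax=33+3=36
eax=36+16=52
eax=M[40]=41
mov [40], edx → M[40]=16
edx=M[40]=16
edx=16<<1=32
edx=32^41=9
halt.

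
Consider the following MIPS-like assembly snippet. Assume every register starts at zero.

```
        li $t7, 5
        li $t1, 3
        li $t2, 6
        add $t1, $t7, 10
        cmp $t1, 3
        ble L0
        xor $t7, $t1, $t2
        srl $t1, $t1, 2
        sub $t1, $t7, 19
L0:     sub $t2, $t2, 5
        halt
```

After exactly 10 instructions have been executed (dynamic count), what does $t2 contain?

li $t7, 5 → $t7=5
li $t1, 3 → $t1=3
li $t2, 6 → $t2=6
add $t1, $t7, 10 → $t1=5+10=15
cmp $t1, 3  (cmp 15,3)
ble L0: not taken
xor $t7, $t1, $t2 → $t7=15^6=9
srl $t1, $t1, 2 → $t1=15>>2=3
sub $t1, $t7, 19 → $t1=9-19=-10
sub $t2, $t2, 5 → $t2=6-5=1
After step 10: $t2 = 1.

1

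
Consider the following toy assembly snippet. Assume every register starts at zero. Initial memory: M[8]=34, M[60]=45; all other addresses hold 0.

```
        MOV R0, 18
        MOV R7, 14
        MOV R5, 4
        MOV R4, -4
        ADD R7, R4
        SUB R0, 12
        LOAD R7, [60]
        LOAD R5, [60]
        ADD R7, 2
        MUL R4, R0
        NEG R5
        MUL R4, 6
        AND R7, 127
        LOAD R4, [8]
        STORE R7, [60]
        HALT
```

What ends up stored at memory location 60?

MOV R0, 18 → R0=18
MOV R7, 14 → R7=14
MOV R5, 4 → R5=4
MOV R4, -4 → R4=-4
ADD R7, R4 → R7=14+(-4)=10
SUB R0, 12 → R0=18-12=6
LOAD R7, [60] → R7=M[60]=45
LOAD R5, [60] → R5=M[60]=45
ADD R7, 2 → R7=45+2=47
MUL R4, R0 → R4=(-4)*6=-24
NEG R5 → R5=-(45)=-45
MUL R4, 6 → R4=(-24)*6=-144
AND R7, 127 → R7=47&127=47
LOAD R4, [8] → R4=M[8]=34
STORE R7, [60] → M[60]=47
halt.

47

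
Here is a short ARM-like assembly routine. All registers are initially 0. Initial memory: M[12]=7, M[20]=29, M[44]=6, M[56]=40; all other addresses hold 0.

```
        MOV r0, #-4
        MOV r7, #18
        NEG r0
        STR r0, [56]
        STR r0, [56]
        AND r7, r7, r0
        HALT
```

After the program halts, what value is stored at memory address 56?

r0=-4
r7=18
r0=-(-4)=4
STR r0, [56] → M[56]=4
STR r0, [56] → M[56]=4
r7=18&4=0
halt.

4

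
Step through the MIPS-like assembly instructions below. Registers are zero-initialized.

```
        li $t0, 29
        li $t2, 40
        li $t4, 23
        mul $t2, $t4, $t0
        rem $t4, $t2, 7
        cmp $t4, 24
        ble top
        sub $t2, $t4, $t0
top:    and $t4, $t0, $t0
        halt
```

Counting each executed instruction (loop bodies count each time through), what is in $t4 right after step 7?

li $t0, 29 → $t0=29
li $t2, 40 → $t2=40
li $t4, 23 → $t4=23
mul $t2, $t4, $t0 → $t2=23*29=667
rem $t4, $t2, 7 → $t4=667%7=2
cmp $t4, 24  (cmp 2,24)
ble top: taken
After step 7: $t4 = 2.

2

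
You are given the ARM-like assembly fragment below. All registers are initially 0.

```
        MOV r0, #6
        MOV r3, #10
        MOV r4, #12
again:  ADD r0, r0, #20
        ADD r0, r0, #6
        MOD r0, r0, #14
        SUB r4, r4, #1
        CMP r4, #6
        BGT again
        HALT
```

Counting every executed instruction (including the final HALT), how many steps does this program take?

40

r0=6
r3=10
r4=12
r0=6+20=26
r0=26+6=32
r0=32%14=4
r4=12-1=11
CMP r4, #6  (cmp 11,6)
BGT again: taken
r0=4+20=24
r0=24+6=30
r0=30%14=2
r4=11-1=10
CMP r4, #6  (cmp 10,6)
BGT again: taken
r0=2+20=22
r0=22+6=28
r0=28%14=0
r4=10-1=9
CMP r4, #6  (cmp 9,6)
BGT again: taken
r0=0+20=20
r0=20+6=26
r0=26%14=12
r4=9-1=8
CMP r4, #6  (cmp 8,6)
BGT again: taken
r0=12+20=32
r0=32+6=38
r0=38%14=10
r4=8-1=7
CMP r4, #6  (cmp 7,6)
BGT again: taken
r0=10+20=30
r0=30+6=36
r0=36%14=8
r4=7-1=6
CMP r4, #6  (cmp 6,6)
BGT again: not taken
halt.
Total executed instructions: 40.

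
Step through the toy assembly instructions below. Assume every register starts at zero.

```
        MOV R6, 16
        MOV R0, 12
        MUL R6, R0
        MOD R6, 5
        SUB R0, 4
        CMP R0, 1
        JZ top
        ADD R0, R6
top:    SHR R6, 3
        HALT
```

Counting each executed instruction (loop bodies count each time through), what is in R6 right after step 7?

2

MOV R6, 16 → R6=16
MOV R0, 12 → R0=12
MUL R6, R0 → R6=16*12=192
MOD R6, 5 → R6=192%5=2
SUB R0, 4 → R0=12-4=8
CMP R0, 1  (cmp 8,1)
JZ top: not taken
After step 7: R6 = 2.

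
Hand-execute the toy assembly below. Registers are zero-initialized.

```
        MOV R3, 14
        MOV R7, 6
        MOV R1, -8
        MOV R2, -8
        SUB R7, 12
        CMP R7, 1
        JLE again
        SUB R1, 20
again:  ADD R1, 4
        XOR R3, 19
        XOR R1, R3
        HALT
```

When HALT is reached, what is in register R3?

after MOV R3, 14: R3=14
after MOV R7, 6: R7=6
after MOV R1, -8: R1=-8
after MOV R2, -8: R2=-8
after SUB R7, 12: R7=6-12=-6
CMP R7, 1  (cmp -6,1)
JLE again: taken
after ADD R1, 4: R1=(-8)+4=-4
after XOR R3, 19: R3=14^19=29
after XOR R1, R3: R1=(-4)^29=-31
halt.

29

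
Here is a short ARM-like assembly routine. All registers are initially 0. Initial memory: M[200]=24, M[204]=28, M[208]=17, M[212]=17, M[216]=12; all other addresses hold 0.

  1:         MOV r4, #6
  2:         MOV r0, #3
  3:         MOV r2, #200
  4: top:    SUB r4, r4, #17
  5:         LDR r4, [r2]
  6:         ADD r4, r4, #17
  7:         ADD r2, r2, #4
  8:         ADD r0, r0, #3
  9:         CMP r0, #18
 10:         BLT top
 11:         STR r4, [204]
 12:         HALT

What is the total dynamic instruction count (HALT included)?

MOV r4, #6 → r4=6
MOV r0, #3 → r0=3
MOV r2, #200 → r2=200
SUB r4, r4, #17 → r4=6-17=-11
LDR r4, [r2] → r4=M[200]=24
ADD r4, r4, #17 → r4=24+17=41
ADD r2, r2, #4 → r2=200+4=204
ADD r0, r0, #3 → r0=3+3=6
CMP r0, #18  (cmp 6,18)
BLT top: taken
SUB r4, r4, #17 → r4=41-17=24
LDR r4, [r2] → r4=M[204]=28
ADD r4, r4, #17 → r4=28+17=45
ADD r2, r2, #4 → r2=204+4=208
ADD r0, r0, #3 → r0=6+3=9
CMP r0, #18  (cmp 9,18)
BLT top: taken
SUB r4, r4, #17 → r4=45-17=28
LDR r4, [r2] → r4=M[208]=17
ADD r4, r4, #17 → r4=17+17=34
ADD r2, r2, #4 → r2=208+4=212
ADD r0, r0, #3 → r0=9+3=12
CMP r0, #18  (cmp 12,18)
BLT top: taken
SUB r4, r4, #17 → r4=34-17=17
LDR r4, [r2] → r4=M[212]=17
ADD r4, r4, #17 → r4=17+17=34
ADD r2, r2, #4 → r2=212+4=216
ADD r0, r0, #3 → r0=12+3=15
CMP r0, #18  (cmp 15,18)
BLT top: taken
SUB r4, r4, #17 → r4=34-17=17
LDR r4, [r2] → r4=M[216]=12
ADD r4, r4, #17 → r4=12+17=29
ADD r2, r2, #4 → r2=216+4=220
ADD r0, r0, #3 → r0=15+3=18
CMP r0, #18  (cmp 18,18)
BLT top: not taken
STR r4, [204] → M[204]=29
halt.
Total executed instructions: 40.

40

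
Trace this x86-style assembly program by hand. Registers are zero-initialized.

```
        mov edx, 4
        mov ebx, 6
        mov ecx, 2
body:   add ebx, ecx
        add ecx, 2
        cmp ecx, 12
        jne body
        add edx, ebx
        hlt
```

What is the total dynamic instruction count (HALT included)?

25

mov edx, 4 → edx=4
mov ebx, 6 → ebx=6
mov ecx, 2 → ecx=2
add ebx, ecx → ebx=6+2=8
add ecx, 2 → ecx=2+2=4
cmp ecx, 12  (cmp 4,12)
jne body: taken
add ebx, ecx → ebx=8+4=12
add ecx, 2 → ecx=4+2=6
cmp ecx, 12  (cmp 6,12)
jne body: taken
add ebx, ecx → ebx=12+6=18
add ecx, 2 → ecx=6+2=8
cmp ecx, 12  (cmp 8,12)
jne body: taken
add ebx, ecx → ebx=18+8=26
add ecx, 2 → ecx=8+2=10
cmp ecx, 12  (cmp 10,12)
jne body: taken
add ebx, ecx → ebx=26+10=36
add ecx, 2 → ecx=10+2=12
cmp ecx, 12  (cmp 12,12)
jne body: not taken
add edx, ebx → edx=4+36=40
halt.
Total executed instructions: 25.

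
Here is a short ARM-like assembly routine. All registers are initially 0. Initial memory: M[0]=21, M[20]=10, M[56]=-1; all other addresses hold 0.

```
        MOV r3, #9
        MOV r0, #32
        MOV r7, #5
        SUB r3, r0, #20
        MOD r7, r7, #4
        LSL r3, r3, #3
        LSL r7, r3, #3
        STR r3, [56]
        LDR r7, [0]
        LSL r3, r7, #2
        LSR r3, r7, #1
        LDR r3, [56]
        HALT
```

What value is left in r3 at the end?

MOV r3, #9 → r3=9
MOV r0, #32 → r0=32
MOV r7, #5 → r7=5
SUB r3, r0, #20 → r3=32-20=12
MOD r7, r7, #4 → r7=5%4=1
LSL r3, r3, #3 → r3=12<<3=96
LSL r7, r3, #3 → r7=96<<3=768
STR r3, [56] → M[56]=96
LDR r7, [0] → r7=M[0]=21
LSL r3, r7, #2 → r3=21<<2=84
LSR r3, r7, #1 → r3=21>>1=10
LDR r3, [56] → r3=M[56]=96
halt.

96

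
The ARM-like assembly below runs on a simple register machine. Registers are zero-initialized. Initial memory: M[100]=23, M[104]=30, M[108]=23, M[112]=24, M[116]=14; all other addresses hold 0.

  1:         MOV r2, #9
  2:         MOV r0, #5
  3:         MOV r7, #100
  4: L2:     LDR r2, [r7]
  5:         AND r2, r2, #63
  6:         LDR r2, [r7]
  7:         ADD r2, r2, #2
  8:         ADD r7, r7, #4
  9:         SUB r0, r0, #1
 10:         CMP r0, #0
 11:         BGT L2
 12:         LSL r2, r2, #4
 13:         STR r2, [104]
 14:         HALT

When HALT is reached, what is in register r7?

120

after MOV r2, #9: r2=9
after MOV r0, #5: r0=5
after MOV r7, #100: r7=100
after LDR r2, [r7]: r2=M[100]=23
after AND r2, r2, #63: r2=23&63=23
after LDR r2, [r7]: r2=M[100]=23
after ADD r2, r2, #2: r2=23+2=25
after ADD r7, r7, #4: r7=100+4=104
after SUB r0, r0, #1: r0=5-1=4
CMP r0, #0  (cmp 4,0)
BGT L2: taken
after LDR r2, [r7]: r2=M[104]=30
after AND r2, r2, #63: r2=30&63=30
after LDR r2, [r7]: r2=M[104]=30
after ADD r2, r2, #2: r2=30+2=32
after ADD r7, r7, #4: r7=104+4=108
after SUB r0, r0, #1: r0=4-1=3
CMP r0, #0  (cmp 3,0)
BGT L2: taken
after LDR r2, [r7]: r2=M[108]=23
after AND r2, r2, #63: r2=23&63=23
after LDR r2, [r7]: r2=M[108]=23
after ADD r2, r2, #2: r2=23+2=25
after ADD r7, r7, #4: r7=108+4=112
after SUB r0, r0, #1: r0=3-1=2
CMP r0, #0  (cmp 2,0)
BGT L2: taken
after LDR r2, [r7]: r2=M[112]=24
after AND r2, r2, #63: r2=24&63=24
after LDR r2, [r7]: r2=M[112]=24
after ADD r2, r2, #2: r2=24+2=26
after ADD r7, r7, #4: r7=112+4=116
after SUB r0, r0, #1: r0=2-1=1
CMP r0, #0  (cmp 1,0)
BGT L2: taken
after LDR r2, [r7]: r2=M[116]=14
after AND r2, r2, #63: r2=14&63=14
after LDR r2, [r7]: r2=M[116]=14
after ADD r2, r2, #2: r2=14+2=16
after ADD r7, r7, #4: r7=116+4=120
after SUB r0, r0, #1: r0=1-1=0
CMP r0, #0  (cmp 0,0)
BGT L2: not taken
after LSL r2, r2, #4: r2=16<<4=256
STR r2, [104] → M[104]=256
halt.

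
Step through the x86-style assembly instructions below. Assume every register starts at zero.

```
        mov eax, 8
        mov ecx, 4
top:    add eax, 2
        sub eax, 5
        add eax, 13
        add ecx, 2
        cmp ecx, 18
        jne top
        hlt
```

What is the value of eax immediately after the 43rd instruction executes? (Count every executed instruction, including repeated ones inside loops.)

78

eax=8
ecx=4
eax=8+2=10
eax=10-5=5
eax=5+13=18
ecx=4+2=6
cmp ecx, 18  (cmp 6,18)
jne top: taken
eax=18+2=20
eax=20-5=15
eax=15+13=28
ecx=6+2=8
cmp ecx, 18  (cmp 8,18)
jne top: taken
eax=28+2=30
eax=30-5=25
eax=25+13=38
ecx=8+2=10
cmp ecx, 18  (cmp 10,18)
jne top: taken
eax=38+2=40
eax=40-5=35
eax=35+13=48
ecx=10+2=12
cmp ecx, 18  (cmp 12,18)
jne top: taken
eax=48+2=50
eax=50-5=45
eax=45+13=58
ecx=12+2=14
cmp ecx, 18  (cmp 14,18)
jne top: taken
eax=58+2=60
eax=60-5=55
eax=55+13=68
ecx=14+2=16
cmp ecx, 18  (cmp 16,18)
jne top: taken
eax=68+2=70
eax=70-5=65
eax=65+13=78
ecx=16+2=18
cmp ecx, 18  (cmp 18,18)
After step 43: eax = 78.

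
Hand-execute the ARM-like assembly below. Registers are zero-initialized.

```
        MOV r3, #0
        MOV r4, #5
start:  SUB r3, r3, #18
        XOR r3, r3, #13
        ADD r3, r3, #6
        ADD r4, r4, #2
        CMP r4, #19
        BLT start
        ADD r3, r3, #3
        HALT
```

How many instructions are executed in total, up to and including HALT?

46

r3=0
r4=5
r3=0-18=-18
r3=(-18)^13=-29
r3=(-29)+6=-23
r4=5+2=7
CMP r4, #19  (cmp 7,19)
BLT start: taken
r3=(-23)-18=-41
r3=(-41)^13=-38
r3=(-38)+6=-32
r4=7+2=9
CMP r4, #19  (cmp 9,19)
BLT start: taken
r3=(-32)-18=-50
r3=(-50)^13=-61
r3=(-61)+6=-55
r4=9+2=11
CMP r4, #19  (cmp 11,19)
BLT start: taken
r3=(-55)-18=-73
r3=(-73)^13=-70
r3=(-70)+6=-64
r4=11+2=13
CMP r4, #19  (cmp 13,19)
BLT start: taken
r3=(-64)-18=-82
r3=(-82)^13=-93
r3=(-93)+6=-87
r4=13+2=15
CMP r4, #19  (cmp 15,19)
BLT start: taken
r3=(-87)-18=-105
r3=(-105)^13=-102
r3=(-102)+6=-96
r4=15+2=17
CMP r4, #19  (cmp 17,19)
BLT start: taken
r3=(-96)-18=-114
r3=(-114)^13=-125
r3=(-125)+6=-119
r4=17+2=19
CMP r4, #19  (cmp 19,19)
BLT start: not taken
r3=(-119)+3=-116
halt.
Total executed instructions: 46.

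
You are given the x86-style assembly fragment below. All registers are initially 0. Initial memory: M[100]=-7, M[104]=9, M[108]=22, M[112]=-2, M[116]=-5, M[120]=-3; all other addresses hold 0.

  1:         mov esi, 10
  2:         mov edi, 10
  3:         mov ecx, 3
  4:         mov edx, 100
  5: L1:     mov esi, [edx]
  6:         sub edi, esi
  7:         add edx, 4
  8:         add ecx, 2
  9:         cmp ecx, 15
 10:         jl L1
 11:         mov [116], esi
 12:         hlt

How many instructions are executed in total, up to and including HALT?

42

mov esi, 10 → esi=10
mov edi, 10 → edi=10
mov ecx, 3 → ecx=3
mov edx, 100 → edx=100
mov esi, [edx] → esi=M[100]=-7
sub edi, esi → edi=10-(-7)=17
add edx, 4 → edx=100+4=104
add ecx, 2 → ecx=3+2=5
cmp ecx, 15  (cmp 5,15)
jl L1: taken
mov esi, [edx] → esi=M[104]=9
sub edi, esi → edi=17-9=8
add edx, 4 → edx=104+4=108
add ecx, 2 → ecx=5+2=7
cmp ecx, 15  (cmp 7,15)
jl L1: taken
mov esi, [edx] → esi=M[108]=22
sub edi, esi → edi=8-22=-14
add edx, 4 → edx=108+4=112
add ecx, 2 → ecx=7+2=9
cmp ecx, 15  (cmp 9,15)
jl L1: taken
mov esi, [edx] → esi=M[112]=-2
sub edi, esi → edi=(-14)-(-2)=-12
add edx, 4 → edx=112+4=116
add ecx, 2 → ecx=9+2=11
cmp ecx, 15  (cmp 11,15)
jl L1: taken
mov esi, [edx] → esi=M[116]=-5
sub edi, esi → edi=(-12)-(-5)=-7
add edx, 4 → edx=116+4=120
add ecx, 2 → ecx=11+2=13
cmp ecx, 15  (cmp 13,15)
jl L1: taken
mov esi, [edx] → esi=M[120]=-3
sub edi, esi → edi=(-7)-(-3)=-4
add edx, 4 → edx=120+4=124
add ecx, 2 → ecx=13+2=15
cmp ecx, 15  (cmp 15,15)
jl L1: not taken
mov [116], esi → M[116]=-3
halt.
Total executed instructions: 42.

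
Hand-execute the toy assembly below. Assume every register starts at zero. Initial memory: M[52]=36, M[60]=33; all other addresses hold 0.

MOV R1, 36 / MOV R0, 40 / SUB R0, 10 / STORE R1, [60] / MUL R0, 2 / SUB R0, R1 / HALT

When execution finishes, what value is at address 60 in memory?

36

after MOV R1, 36: R1=36
after MOV R0, 40: R0=40
after SUB R0, 10: R0=40-10=30
STORE R1, [60] → M[60]=36
after MUL R0, 2: R0=30*2=60
after SUB R0, R1: R0=60-36=24
halt.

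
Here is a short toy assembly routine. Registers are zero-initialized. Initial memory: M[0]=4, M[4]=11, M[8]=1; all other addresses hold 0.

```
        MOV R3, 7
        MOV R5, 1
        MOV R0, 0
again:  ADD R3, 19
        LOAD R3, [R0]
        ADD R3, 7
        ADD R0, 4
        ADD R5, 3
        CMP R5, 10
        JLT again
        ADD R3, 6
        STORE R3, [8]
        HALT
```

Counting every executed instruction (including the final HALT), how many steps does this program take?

27

after MOV R3, 7: R3=7
after MOV R5, 1: R5=1
after MOV R0, 0: R0=0
after ADD R3, 19: R3=7+19=26
after LOAD R3, [R0]: R3=M[0]=4
after ADD R3, 7: R3=4+7=11
after ADD R0, 4: R0=0+4=4
after ADD R5, 3: R5=1+3=4
CMP R5, 10  (cmp 4,10)
JLT again: taken
after ADD R3, 19: R3=11+19=30
after LOAD R3, [R0]: R3=M[4]=11
after ADD R3, 7: R3=11+7=18
after ADD R0, 4: R0=4+4=8
after ADD R5, 3: R5=4+3=7
CMP R5, 10  (cmp 7,10)
JLT again: taken
after ADD R3, 19: R3=18+19=37
after LOAD R3, [R0]: R3=M[8]=1
after ADD R3, 7: R3=1+7=8
after ADD R0, 4: R0=8+4=12
after ADD R5, 3: R5=7+3=10
CMP R5, 10  (cmp 10,10)
JLT again: not taken
after ADD R3, 6: R3=8+6=14
STORE R3, [8] → M[8]=14
halt.
Total executed instructions: 27.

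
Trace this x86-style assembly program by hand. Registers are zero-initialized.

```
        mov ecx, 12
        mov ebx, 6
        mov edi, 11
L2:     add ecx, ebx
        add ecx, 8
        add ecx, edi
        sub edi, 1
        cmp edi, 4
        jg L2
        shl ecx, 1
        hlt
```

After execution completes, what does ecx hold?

332

mov ecx, 12 → ecx=12
mov ebx, 6 → ebx=6
mov edi, 11 → edi=11
add ecx, ebx → ecx=12+6=18
add ecx, 8 → ecx=18+8=26
add ecx, edi → ecx=26+11=37
sub edi, 1 → edi=11-1=10
cmp edi, 4  (cmp 10,4)
jg L2: taken
add ecx, ebx → ecx=37+6=43
add ecx, 8 → ecx=43+8=51
add ecx, edi → ecx=51+10=61
sub edi, 1 → edi=10-1=9
cmp edi, 4  (cmp 9,4)
jg L2: taken
add ecx, ebx → ecx=61+6=67
add ecx, 8 → ecx=67+8=75
add ecx, edi → ecx=75+9=84
sub edi, 1 → edi=9-1=8
cmp edi, 4  (cmp 8,4)
jg L2: taken
add ecx, ebx → ecx=84+6=90
add ecx, 8 → ecx=90+8=98
add ecx, edi → ecx=98+8=106
sub edi, 1 → edi=8-1=7
cmp edi, 4  (cmp 7,4)
jg L2: taken
add ecx, ebx → ecx=106+6=112
add ecx, 8 → ecx=112+8=120
add ecx, edi → ecx=120+7=127
sub edi, 1 → edi=7-1=6
cmp edi, 4  (cmp 6,4)
jg L2: taken
add ecx, ebx → ecx=127+6=133
add ecx, 8 → ecx=133+8=141
add ecx, edi → ecx=141+6=147
sub edi, 1 → edi=6-1=5
cmp edi, 4  (cmp 5,4)
jg L2: taken
add ecx, ebx → ecx=147+6=153
add ecx, 8 → ecx=153+8=161
add ecx, edi → ecx=161+5=166
sub edi, 1 → edi=5-1=4
cmp edi, 4  (cmp 4,4)
jg L2: not taken
shl ecx, 1 → ecx=166<<1=332
halt.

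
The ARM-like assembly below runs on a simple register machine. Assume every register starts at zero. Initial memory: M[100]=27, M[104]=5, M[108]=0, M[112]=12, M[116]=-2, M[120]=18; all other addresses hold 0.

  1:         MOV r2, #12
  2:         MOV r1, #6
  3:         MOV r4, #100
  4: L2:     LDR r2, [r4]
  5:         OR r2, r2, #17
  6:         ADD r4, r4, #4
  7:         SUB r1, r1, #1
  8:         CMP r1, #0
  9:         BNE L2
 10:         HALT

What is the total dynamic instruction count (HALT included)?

40

MOV r2, #12 → r2=12
MOV r1, #6 → r1=6
MOV r4, #100 → r4=100
LDR r2, [r4] → r2=M[100]=27
OR r2, r2, #17 → r2=27|17=27
ADD r4, r4, #4 → r4=100+4=104
SUB r1, r1, #1 → r1=6-1=5
CMP r1, #0  (cmp 5,0)
BNE L2: taken
LDR r2, [r4] → r2=M[104]=5
OR r2, r2, #17 → r2=5|17=21
ADD r4, r4, #4 → r4=104+4=108
SUB r1, r1, #1 → r1=5-1=4
CMP r1, #0  (cmp 4,0)
BNE L2: taken
LDR r2, [r4] → r2=M[108]=0
OR r2, r2, #17 → r2=0|17=17
ADD r4, r4, #4 → r4=108+4=112
SUB r1, r1, #1 → r1=4-1=3
CMP r1, #0  (cmp 3,0)
BNE L2: taken
LDR r2, [r4] → r2=M[112]=12
OR r2, r2, #17 → r2=12|17=29
ADD r4, r4, #4 → r4=112+4=116
SUB r1, r1, #1 → r1=3-1=2
CMP r1, #0  (cmp 2,0)
BNE L2: taken
LDR r2, [r4] → r2=M[116]=-2
OR r2, r2, #17 → r2=(-2)|17=-1
ADD r4, r4, #4 → r4=116+4=120
SUB r1, r1, #1 → r1=2-1=1
CMP r1, #0  (cmp 1,0)
BNE L2: taken
LDR r2, [r4] → r2=M[120]=18
OR r2, r2, #17 → r2=18|17=19
ADD r4, r4, #4 → r4=120+4=124
SUB r1, r1, #1 → r1=1-1=0
CMP r1, #0  (cmp 0,0)
BNE L2: not taken
halt.
Total executed instructions: 40.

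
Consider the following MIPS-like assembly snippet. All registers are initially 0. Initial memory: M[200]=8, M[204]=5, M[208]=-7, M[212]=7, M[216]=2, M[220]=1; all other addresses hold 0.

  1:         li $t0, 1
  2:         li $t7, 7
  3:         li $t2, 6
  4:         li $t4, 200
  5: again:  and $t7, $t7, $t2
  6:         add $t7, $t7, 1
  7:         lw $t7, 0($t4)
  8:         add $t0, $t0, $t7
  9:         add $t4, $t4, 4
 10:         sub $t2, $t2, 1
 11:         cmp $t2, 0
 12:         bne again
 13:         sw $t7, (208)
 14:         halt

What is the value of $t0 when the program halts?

17

after li $t0, 1: $t0=1
after li $t7, 7: $t7=7
after li $t2, 6: $t2=6
after li $t4, 200: $t4=200
after and $t7, $t7, $t2: $t7=7&6=6
after add $t7, $t7, 1: $t7=6+1=7
after lw $t7, 0($t4): $t7=M[200]=8
after add $t0, $t0, $t7: $t0=1+8=9
after add $t4, $t4, 4: $t4=200+4=204
after sub $t2, $t2, 1: $t2=6-1=5
cmp $t2, 0  (cmp 5,0)
bne again: taken
after and $t7, $t7, $t2: $t7=8&5=0
after add $t7, $t7, 1: $t7=0+1=1
after lw $t7, 0($t4): $t7=M[204]=5
after add $t0, $t0, $t7: $t0=9+5=14
after add $t4, $t4, 4: $t4=204+4=208
after sub $t2, $t2, 1: $t2=5-1=4
cmp $t2, 0  (cmp 4,0)
bne again: taken
after and $t7, $t7, $t2: $t7=5&4=4
after add $t7, $t7, 1: $t7=4+1=5
after lw $t7, 0($t4): $t7=M[208]=-7
after add $t0, $t0, $t7: $t0=14+(-7)=7
after add $t4, $t4, 4: $t4=208+4=212
after sub $t2, $t2, 1: $t2=4-1=3
cmp $t2, 0  (cmp 3,0)
bne again: taken
after and $t7, $t7, $t2: $t7=(-7)&3=1
after add $t7, $t7, 1: $t7=1+1=2
after lw $t7, 0($t4): $t7=M[212]=7
after add $t0, $t0, $t7: $t0=7+7=14
after add $t4, $t4, 4: $t4=212+4=216
after sub $t2, $t2, 1: $t2=3-1=2
cmp $t2, 0  (cmp 2,0)
bne again: taken
after and $t7, $t7, $t2: $t7=7&2=2
after add $t7, $t7, 1: $t7=2+1=3
after lw $t7, 0($t4): $t7=M[216]=2
after add $t0, $t0, $t7: $t0=14+2=16
after add $t4, $t4, 4: $t4=216+4=220
after sub $t2, $t2, 1: $t2=2-1=1
cmp $t2, 0  (cmp 1,0)
bne again: taken
after and $t7, $t7, $t2: $t7=2&1=0
after add $t7, $t7, 1: $t7=0+1=1
after lw $t7, 0($t4): $t7=M[220]=1
after add $t0, $t0, $t7: $t0=16+1=17
after add $t4, $t4, 4: $t4=220+4=224
after sub $t2, $t2, 1: $t2=1-1=0
cmp $t2, 0  (cmp 0,0)
bne again: not taken
sw $t7, (208) → M[208]=1
halt.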